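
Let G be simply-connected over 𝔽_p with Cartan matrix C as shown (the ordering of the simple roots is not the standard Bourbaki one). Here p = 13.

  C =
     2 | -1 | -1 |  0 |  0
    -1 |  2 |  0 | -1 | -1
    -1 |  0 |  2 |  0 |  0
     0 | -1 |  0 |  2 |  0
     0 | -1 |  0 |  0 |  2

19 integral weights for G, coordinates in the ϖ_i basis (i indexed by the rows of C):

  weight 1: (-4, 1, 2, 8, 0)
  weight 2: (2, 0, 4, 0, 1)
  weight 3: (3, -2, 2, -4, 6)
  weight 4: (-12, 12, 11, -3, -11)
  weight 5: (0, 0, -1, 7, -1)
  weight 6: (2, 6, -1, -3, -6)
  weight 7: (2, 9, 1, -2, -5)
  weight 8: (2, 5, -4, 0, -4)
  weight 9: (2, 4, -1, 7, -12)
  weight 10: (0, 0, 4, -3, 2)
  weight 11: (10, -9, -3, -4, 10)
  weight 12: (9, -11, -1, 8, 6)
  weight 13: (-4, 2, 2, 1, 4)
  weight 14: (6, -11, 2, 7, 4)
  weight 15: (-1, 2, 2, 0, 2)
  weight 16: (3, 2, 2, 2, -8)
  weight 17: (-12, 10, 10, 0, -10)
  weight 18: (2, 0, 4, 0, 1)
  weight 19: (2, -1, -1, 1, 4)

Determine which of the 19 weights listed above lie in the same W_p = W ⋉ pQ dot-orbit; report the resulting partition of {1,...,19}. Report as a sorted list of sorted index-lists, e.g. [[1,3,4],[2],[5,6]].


Cartan matrix: type D_5 (|W|=1920); un-permuting the 5 rows.

Folding the 19 weights λ_j+ρ into Ā_13 (reps in the given 5-coord order):

  λ_1+ρ ↦ (1, 1, 0, 8, 0) · λ_2+ρ ↦ (0, 1, 5, 1, 2) · λ_3+ρ ↦ (0, 3, 3, 1, 3) · λ_4+ρ ↦ (1, 1, 0, 8, 0) · λ_5+ρ ↦ (1, 1, 0, 8, 0) · λ_6+ρ ↦ (3, 0, 0, 2, 5) · λ_7+ρ ↦ (0, 1, 5, 1, 2) · λ_8+ρ ↦ (0, 3, 3, 1, 3) · λ_9+ρ ↦ (3, 0, 0, 2, 5) · λ_10+ρ ↦ (0, 1, 5, 1, 2) · λ_11+ρ ↦ (1, 1, 0, 8, 0) · λ_12+ρ ↦ (0, 3, 3, 1, 3) · λ_13+ρ ↦ (3, 0, 0, 2, 5) · λ_14+ρ ↦ (3, 0, 0, 2, 5) · λ_15+ρ ↦ (0, 3, 3, 1, 3) · λ_16+ρ ↦ (0, 3, 3, 1, 3) · λ_17+ρ ↦ (1, 1, 0, 8, 0) · λ_18+ρ ↦ (0, 1, 5, 1, 2) · λ_19+ρ ↦ (3, 0, 0, 2, 5)

The 19 indices split into 4 linkage classes (same alcove rep ⇔ same W_13-dot-orbit):

[[1, 4, 5, 11, 17], [2, 7, 10, 18], [3, 8, 12, 15, 16], [6, 9, 13, 14, 19]]


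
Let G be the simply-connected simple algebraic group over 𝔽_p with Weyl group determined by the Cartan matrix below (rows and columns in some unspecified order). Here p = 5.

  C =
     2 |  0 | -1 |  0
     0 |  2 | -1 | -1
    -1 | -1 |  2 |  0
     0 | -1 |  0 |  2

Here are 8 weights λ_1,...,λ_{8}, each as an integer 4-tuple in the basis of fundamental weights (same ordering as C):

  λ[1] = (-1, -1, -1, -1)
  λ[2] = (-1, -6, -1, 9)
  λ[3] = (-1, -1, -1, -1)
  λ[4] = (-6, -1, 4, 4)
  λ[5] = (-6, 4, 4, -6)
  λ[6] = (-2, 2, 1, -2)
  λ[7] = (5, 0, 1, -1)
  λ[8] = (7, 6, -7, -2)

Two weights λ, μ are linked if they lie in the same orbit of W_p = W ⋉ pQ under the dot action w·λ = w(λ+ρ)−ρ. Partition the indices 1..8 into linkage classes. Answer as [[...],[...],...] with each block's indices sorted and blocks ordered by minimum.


Type A_4, rank 4, |W|=120; reorder rows/cols to standard.

Folding the 8 weights λ_j+ρ into Ā_5 (reps in the given 4-coord order):

  1: (0, 0, 0, 0);  2: (0, 0, 0, 0);  3: (0, 0, 0, 0);  4: (0, 0, 0, 0);  5: (0, 0, 0, 0);  6: (1, 2, 1, 1);  7: (1, 2, 1, 1);  8: (1, 2, 1, 1)

These 8 weights hit 2 W_5-dot-orbits; sizes (5, 3):

[[1, 2, 3, 4, 5], [6, 7, 8]]


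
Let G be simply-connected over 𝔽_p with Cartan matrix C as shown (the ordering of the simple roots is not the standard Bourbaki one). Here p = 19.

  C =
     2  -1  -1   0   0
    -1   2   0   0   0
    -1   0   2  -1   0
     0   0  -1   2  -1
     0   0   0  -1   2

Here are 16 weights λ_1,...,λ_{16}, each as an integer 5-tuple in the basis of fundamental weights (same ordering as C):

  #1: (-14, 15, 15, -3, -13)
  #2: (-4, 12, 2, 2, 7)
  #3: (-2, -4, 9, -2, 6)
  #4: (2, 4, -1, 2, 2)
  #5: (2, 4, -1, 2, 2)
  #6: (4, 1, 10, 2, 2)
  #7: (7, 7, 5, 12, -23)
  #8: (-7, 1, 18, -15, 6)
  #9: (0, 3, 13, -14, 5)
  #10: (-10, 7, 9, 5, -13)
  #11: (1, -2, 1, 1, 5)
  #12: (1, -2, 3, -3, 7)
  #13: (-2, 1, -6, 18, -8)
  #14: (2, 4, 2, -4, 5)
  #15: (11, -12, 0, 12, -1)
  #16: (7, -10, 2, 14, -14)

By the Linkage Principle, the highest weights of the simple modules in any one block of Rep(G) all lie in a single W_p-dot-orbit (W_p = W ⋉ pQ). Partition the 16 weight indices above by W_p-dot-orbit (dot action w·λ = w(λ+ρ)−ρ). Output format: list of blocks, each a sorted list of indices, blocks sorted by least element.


Cartan matrix: type A_5 (|W|=720); un-permuting the 5 rows.

Each λ_j+ρ reduced to Ā_19; 5-tuples below use C's row order:

  [1] (2, 3, 11, 1, 2)
  [2] (3, 5, 0, 3, 3)
  [3] (3, 1, 5, 1, 6)
  [4] (3, 5, 0, 3, 3)
  [5] (3, 5, 0, 3, 3)
  [6] (2, 3, 11, 1, 2)
  [7] (3, 5, 0, 3, 3)
  [8] (1, 4, 1, 6, 7)
  [9] (1, 4, 1, 6, 7)
  [10] (3, 1, 5, 1, 6)
  [11] (1, 1, 2, 2, 6)
  [12] (1, 1, 2, 2, 6)
  [13] (1, 4, 1, 6, 7)
  [14] (3, 5, 0, 3, 3)
  [15] (1, 4, 1, 6, 7)
  [16] (1, 1, 2, 2, 6)

Linkage partition of the 16 weights (5 classes, p=19):

[[1, 6], [2, 4, 5, 7, 14], [3, 10], [8, 9, 13, 15], [11, 12, 16]]


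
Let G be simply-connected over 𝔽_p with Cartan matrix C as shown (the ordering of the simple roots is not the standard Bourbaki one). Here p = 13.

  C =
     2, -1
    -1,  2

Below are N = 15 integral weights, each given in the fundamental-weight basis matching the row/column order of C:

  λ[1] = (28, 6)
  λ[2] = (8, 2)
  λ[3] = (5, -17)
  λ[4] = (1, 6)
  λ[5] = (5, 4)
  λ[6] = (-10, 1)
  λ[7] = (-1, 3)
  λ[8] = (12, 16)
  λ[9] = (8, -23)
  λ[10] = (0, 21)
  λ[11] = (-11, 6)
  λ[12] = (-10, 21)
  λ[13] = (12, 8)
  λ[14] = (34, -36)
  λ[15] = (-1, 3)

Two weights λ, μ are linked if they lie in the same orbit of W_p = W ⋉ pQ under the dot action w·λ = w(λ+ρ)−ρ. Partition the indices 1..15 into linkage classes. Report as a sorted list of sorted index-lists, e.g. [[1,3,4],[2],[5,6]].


Dynkin diagram of C (from the 2 off-diagonal −1 entries): A_2.

λ_j+ρ reflected into Ā_13 (⟨·,θ^∨⟩≤13); 2-tuples as given:

  [1] (7, 3) · [2] (9, 3) · [3] (7, 3) · [4] (2, 7) · [5] (6, 5) · [6] (2, 7) · [7] (0, 4) · [8] (0, 4) · [9] (4, 0) · [10] (9, 3) · [11] (7, 3) · [12] (0, 4) · [13] (4, 0) · [14] (4, 0) · [15] (0, 4)

These 15 weights hit 6 W_13-dot-orbits; sizes (3, 2, 2, 1, 4, 3):

[[1, 3, 11], [2, 10], [4, 6], [5], [7, 8, 12, 15], [9, 13, 14]]


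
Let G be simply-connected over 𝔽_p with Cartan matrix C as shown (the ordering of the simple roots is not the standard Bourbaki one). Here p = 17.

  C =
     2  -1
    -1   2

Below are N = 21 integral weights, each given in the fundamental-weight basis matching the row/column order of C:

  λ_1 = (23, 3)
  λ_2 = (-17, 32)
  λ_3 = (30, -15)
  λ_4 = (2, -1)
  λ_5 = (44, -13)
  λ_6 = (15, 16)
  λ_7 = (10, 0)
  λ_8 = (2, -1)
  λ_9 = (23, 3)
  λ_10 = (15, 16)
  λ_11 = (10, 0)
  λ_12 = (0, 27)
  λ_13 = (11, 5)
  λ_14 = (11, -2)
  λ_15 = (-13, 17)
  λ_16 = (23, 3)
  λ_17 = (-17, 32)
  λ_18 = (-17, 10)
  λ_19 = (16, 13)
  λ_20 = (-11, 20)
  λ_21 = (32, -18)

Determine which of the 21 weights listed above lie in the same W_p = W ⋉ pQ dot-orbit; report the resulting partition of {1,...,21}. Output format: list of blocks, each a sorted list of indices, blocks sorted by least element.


Root system A_2: the 2×2 matrix C matches after relabeling.

Each λ_j+ρ reduced to Ā_17; 2-tuples below use C's row order:

    λ_1 → (6, 7)
    λ_2 → (0, 1)
    λ_3 → (3, 0)
    λ_4 → (3, 0)
    λ_5 → (11, 5)
    λ_6 → (0, 1)
    λ_7 → (11, 1)
    λ_8 → (3, 0)
    λ_9 → (6, 7)
    λ_10 → (0, 1)
    λ_11 → (11, 1)
    λ_12 → (11, 5)
    λ_13 → (11, 5)
    λ_14 → (11, 1)
    λ_15 → (11, 5)
    λ_16 → (6, 7)
    λ_17 → (0, 1)
    λ_18 → (11, 5)
    λ_19 → (3, 0)
    λ_20 → (6, 7)
    λ_21 → (0, 1)

Grouping the 21 weights by Ā_17-representative: 5 linkage classes.

[[1, 9, 16, 20], [2, 6, 10, 17, 21], [3, 4, 8, 19], [5, 12, 13, 15, 18], [7, 11, 14]]


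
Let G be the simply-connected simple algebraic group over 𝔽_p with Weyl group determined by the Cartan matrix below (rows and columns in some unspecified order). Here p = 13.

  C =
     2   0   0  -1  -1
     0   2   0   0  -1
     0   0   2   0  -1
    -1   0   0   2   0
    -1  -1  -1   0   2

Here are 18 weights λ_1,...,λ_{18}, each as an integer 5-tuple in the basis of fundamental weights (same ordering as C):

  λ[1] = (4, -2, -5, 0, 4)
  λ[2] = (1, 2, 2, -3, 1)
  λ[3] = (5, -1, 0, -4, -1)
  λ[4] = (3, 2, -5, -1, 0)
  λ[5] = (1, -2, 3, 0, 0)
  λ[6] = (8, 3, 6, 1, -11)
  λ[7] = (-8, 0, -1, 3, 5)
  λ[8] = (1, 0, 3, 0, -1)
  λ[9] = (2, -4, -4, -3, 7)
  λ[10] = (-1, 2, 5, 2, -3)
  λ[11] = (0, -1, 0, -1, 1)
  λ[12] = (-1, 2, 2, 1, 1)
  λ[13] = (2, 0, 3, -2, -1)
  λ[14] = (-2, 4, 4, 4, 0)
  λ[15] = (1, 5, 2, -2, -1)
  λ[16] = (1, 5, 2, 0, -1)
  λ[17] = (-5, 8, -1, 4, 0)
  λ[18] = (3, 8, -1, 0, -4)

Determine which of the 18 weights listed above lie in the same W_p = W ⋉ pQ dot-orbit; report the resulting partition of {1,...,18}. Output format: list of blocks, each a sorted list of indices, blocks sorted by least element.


D_5 Cartan matrix, 5 simple roots permuted; ρ=(1,1,1,1,1).

Folding the 18 weights λ_j+ρ into Ā_13 (reps in the given 5-coord order):

  1: (2, 1, 4, 1, 0)
  2: (0, 3, 3, 2, 2)
  3: (3, 0, 1, 3, 0)
  4: (1, 0, 1, 0, 3)
  5: (2, 1, 4, 1, 0)
  6: (1, 6, 3, 1, 0)
  7: (3, 0, 1, 3, 0)
  8: (2, 1, 4, 1, 0)
  9: (0, 3, 3, 2, 2)
  10: (2, 1, 4, 1, 0)
  11: (1, 0, 1, 0, 2)
  12: (0, 3, 3, 2, 2)
  13: (2, 1, 4, 1, 0)
  14: (0, 3, 3, 2, 2)
  15: (1, 6, 3, 1, 0)
  16: (1, 6, 3, 1, 0)
  17: (1, 6, 3, 1, 0)
  18: (1, 6, 3, 1, 0)

These 18 weights hit 6 W_13-dot-orbits; sizes (5, 4, 2, 1, 5, 1):

[[1, 5, 8, 10, 13], [2, 9, 12, 14], [3, 7], [4], [6, 15, 16, 17, 18], [11]]


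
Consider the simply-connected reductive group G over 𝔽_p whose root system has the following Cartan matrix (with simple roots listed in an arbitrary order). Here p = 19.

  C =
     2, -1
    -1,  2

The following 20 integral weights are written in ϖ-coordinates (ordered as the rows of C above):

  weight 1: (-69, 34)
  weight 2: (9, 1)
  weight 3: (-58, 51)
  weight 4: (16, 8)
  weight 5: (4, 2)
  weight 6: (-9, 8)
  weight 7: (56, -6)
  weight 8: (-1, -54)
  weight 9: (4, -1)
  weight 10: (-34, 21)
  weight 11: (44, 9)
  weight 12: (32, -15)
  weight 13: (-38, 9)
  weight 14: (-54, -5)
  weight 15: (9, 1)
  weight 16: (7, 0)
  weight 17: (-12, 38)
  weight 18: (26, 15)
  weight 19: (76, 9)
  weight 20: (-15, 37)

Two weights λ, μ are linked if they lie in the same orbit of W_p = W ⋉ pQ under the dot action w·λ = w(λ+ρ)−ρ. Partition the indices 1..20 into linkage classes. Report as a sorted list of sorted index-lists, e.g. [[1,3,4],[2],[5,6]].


Cartan matrix: type A_2 (|W|=6); un-permuting the 2 rows.

Alcove-folded reps (p=19, 20 weights, presented ϖ-order):

    [1] (5, 3)
    [2] (10, 2)
    [3] (5, 0)
    [4] (10, 2)
    [5] (5, 3)
    [6] (8, 1)
    [7] (5, 0)
    [8] (0, 4)
    [9] (5, 0)
    [10] (5, 3)
    [11] (10, 2)
    [12] (5, 0)
    [13] (8, 1)
    [14] (0, 4)
    [15] (10, 2)
    [16] (8, 1)
    [17] (8, 1)
    [18] (5, 3)
    [19] (8, 1)
    [20] (5, 0)

The 20 indices split into 5 linkage classes (same alcove rep ⇔ same W_19-dot-orbit):

[[1, 5, 10, 18], [2, 4, 11, 15], [3, 7, 9, 12, 20], [6, 13, 16, 17, 19], [8, 14]]


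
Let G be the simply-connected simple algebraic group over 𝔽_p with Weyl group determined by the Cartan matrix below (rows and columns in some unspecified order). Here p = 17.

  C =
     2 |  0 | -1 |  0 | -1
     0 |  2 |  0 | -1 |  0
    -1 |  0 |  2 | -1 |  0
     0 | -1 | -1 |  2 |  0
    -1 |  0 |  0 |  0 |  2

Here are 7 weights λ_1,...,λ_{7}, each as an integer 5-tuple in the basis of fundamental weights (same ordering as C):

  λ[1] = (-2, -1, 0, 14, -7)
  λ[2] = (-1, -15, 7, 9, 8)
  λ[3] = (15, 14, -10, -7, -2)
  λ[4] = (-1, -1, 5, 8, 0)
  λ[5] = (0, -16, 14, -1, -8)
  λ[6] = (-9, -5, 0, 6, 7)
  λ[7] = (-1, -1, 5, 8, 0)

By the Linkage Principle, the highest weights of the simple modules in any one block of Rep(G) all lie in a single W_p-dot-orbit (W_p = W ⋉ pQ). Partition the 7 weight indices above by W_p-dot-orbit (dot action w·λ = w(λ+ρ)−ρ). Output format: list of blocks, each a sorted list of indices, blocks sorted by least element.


Dynkin diagram of C (from the 8 off-diagonal −1 entries): A_5.

Each λ_j+ρ reduced to Ā_17; 5-tuples below use C's row order:

  [1] (0, 0, 6, 9, 1);  [2] (1, 0, 3, 4, 0);  [3] (0, 0, 6, 9, 1);  [4] (0, 0, 6, 9, 1);  [5] (0, 0, 6, 9, 1);  [6] (1, 0, 3, 4, 0);  [7] (0, 0, 6, 9, 1)

Partition of {1..7} into 2 W_17-dot-orbits:

[[1, 3, 4, 5, 7], [2, 6]]


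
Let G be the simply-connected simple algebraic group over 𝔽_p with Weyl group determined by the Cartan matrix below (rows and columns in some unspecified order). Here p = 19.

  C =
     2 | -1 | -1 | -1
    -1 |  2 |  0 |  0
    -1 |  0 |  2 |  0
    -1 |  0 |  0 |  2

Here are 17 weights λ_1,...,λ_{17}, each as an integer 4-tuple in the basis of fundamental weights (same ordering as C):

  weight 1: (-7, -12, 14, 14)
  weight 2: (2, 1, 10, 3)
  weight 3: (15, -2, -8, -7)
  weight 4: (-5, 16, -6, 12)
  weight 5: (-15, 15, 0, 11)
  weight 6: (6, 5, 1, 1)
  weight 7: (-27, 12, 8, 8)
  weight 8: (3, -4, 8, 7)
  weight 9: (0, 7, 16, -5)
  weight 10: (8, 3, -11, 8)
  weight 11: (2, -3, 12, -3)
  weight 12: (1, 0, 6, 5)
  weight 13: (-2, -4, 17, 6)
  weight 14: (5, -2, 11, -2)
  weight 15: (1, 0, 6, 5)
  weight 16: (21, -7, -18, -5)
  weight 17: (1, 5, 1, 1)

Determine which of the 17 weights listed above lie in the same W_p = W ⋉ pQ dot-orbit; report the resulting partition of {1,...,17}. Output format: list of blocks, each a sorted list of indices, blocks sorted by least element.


Dynkin diagram of C (from the 6 off-diagonal −1 entries): D_4.

Ā_19 reps of the 17 weights (D_4, coords as presented):

  1: (2, 6, 2, 2) · 2: (1, 1, 10, 3) · 3: (2, 1, 7, 6) · 4: (2, 6, 2, 2) · 5: (1, 1, 12, 1) · 6: (2, 6, 2, 2) · 7: (2, 6, 2, 2) · 8: (2, 1, 7, 6) · 9: (1, 1, 10, 3) · 10: (2, 1, 7, 6) · 11: (1, 1, 12, 1) · 12: (2, 1, 7, 6) · 13: (1, 1, 12, 1) · 14: (1, 1, 12, 1) · 15: (2, 1, 7, 6) · 16: (1, 1, 12, 1) · 17: (2, 6, 2, 2)

Linkage partition of the 17 weights (4 classes, p=19):

[[1, 4, 6, 7, 17], [2, 9], [3, 8, 10, 12, 15], [5, 11, 13, 14, 16]]


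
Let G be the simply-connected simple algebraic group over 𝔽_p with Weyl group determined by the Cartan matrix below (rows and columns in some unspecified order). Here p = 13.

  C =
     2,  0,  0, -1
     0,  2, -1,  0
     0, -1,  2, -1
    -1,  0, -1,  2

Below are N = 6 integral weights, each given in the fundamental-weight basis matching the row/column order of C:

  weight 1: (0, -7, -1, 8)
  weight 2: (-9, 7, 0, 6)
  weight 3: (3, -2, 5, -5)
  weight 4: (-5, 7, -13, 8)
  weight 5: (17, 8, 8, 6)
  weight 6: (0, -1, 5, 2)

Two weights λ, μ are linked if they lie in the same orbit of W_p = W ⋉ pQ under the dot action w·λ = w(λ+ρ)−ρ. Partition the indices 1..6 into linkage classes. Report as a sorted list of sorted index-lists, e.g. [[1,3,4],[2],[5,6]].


A_4 Cartan matrix, 4 simple roots permuted; ρ=(1,1,1,1).

Each λ_j+ρ reduced to Ā_13; 4-tuples below use C's row order:

  [1] (1, 0, 6, 3);  [2] (4, 5, 0, 1);  [3] (0, 1, 1, 4);  [4] (3, 4, 1, 4);  [5] (3, 4, 1, 4);  [6] (1, 0, 6, 3)

The 6 indices split into 4 linkage classes (same alcove rep ⇔ same W_13-dot-orbit):

[[1, 6], [2], [3], [4, 5]]


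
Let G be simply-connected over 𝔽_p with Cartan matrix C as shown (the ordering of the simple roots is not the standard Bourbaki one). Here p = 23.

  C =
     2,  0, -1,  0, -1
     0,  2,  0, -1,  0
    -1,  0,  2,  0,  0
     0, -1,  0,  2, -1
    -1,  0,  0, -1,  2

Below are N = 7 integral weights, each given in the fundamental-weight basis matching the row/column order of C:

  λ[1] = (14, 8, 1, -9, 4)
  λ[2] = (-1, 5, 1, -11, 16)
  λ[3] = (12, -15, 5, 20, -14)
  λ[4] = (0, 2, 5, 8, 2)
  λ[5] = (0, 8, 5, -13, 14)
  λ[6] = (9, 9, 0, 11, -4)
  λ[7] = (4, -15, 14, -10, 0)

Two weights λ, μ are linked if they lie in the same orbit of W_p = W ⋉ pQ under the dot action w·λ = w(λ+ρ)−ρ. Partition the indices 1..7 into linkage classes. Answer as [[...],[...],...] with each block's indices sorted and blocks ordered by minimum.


Cartan matrix: type A_5 (|W|=720); un-permuting the 5 rows.

λ_j+ρ reflected into Ā_23 (⟨·,θ^∨⟩≤23); 5-tuples as given:

  λ_1+ρ ↦ (12, 1, 2, 5, 3) · λ_2+ρ ↦ (0, 4, 2, 6, 7) · λ_3+ρ ↦ (0, 4, 2, 6, 7) · λ_4+ρ ↦ (1, 3, 6, 9, 3) · λ_5+ρ ↦ (1, 3, 6, 9, 3) · λ_6+ρ ↦ (1, 3, 6, 9, 3) · λ_7+ρ ↦ (12, 1, 2, 5, 3)

These 7 weights hit 3 W_23-dot-orbits; sizes (2, 2, 3):

[[1, 7], [2, 3], [4, 5, 6]]


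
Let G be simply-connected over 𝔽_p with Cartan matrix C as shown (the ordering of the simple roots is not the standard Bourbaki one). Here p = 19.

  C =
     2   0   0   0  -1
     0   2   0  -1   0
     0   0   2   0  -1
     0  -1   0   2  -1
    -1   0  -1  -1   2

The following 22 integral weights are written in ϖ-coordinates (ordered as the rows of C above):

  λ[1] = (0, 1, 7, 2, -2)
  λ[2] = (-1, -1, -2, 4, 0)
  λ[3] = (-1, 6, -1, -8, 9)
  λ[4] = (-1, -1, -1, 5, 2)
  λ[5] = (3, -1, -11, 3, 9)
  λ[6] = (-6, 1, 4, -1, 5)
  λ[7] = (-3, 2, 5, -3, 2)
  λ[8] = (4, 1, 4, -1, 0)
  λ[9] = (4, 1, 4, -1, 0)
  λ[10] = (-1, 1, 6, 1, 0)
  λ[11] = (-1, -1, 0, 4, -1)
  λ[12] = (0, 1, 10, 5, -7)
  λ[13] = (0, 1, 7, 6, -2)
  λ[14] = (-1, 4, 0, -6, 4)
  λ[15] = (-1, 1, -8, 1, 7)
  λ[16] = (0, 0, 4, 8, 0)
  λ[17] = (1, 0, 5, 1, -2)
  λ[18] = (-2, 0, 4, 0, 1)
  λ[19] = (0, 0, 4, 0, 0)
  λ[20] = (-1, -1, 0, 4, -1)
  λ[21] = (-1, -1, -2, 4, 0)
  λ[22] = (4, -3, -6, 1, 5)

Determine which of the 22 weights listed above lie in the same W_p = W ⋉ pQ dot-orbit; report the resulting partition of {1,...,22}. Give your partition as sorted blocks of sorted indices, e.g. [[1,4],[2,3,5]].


C ↔ D_5 under row/col permutation; |W(D_5)| = 1920.

W_19-reps of the 22 weights in Ā_19 (same 5-coord order as C):

  λ_1+ρ ↦ (0, 2, 7, 2, 1) · λ_2+ρ ↦ (0, 0, 1, 5, 0) · λ_3+ρ ↦ (0, 0, 0, 6, 3) · λ_4+ρ ↦ (0, 0, 0, 6, 3) · λ_5+ρ ↦ (4, 0, 10, 1, 0) · λ_6+ρ ↦ (5, 2, 5, 0, 1) · λ_7+ρ ↦ (1, 1, 5, 1, 1) · λ_8+ρ ↦ (5, 2, 5, 0, 1) · λ_9+ρ ↦ (5, 2, 5, 0, 1) · λ_10+ρ ↦ (0, 2, 7, 2, 1) · λ_11+ρ ↦ (0, 0, 1, 5, 0) · λ_12+ρ ↦ (5, 2, 5, 0, 1) · λ_13+ρ ↦ (0, 2, 7, 2, 1) · λ_14+ρ ↦ (0, 0, 1, 5, 0) · λ_15+ρ ↦ (0, 2, 7, 2, 1) · λ_16+ρ ↦ (1, 1, 5, 1, 1) · λ_17+ρ ↦ (1, 1, 5, 1, 1) · λ_18+ρ ↦ (1, 1, 5, 1, 1) · λ_19+ρ ↦ (1, 1, 5, 1, 1) · λ_20+ρ ↦ (0, 0, 1, 5, 0) · λ_21+ρ ↦ (0, 0, 1, 5, 0) · λ_22+ρ ↦ (5, 2, 5, 0, 1)

The 22 indices split into 6 linkage classes (same alcove rep ⇔ same W_19-dot-orbit):

[[1, 10, 13, 15], [2, 11, 14, 20, 21], [3, 4], [5], [6, 8, 9, 12, 22], [7, 16, 17, 18, 19]]


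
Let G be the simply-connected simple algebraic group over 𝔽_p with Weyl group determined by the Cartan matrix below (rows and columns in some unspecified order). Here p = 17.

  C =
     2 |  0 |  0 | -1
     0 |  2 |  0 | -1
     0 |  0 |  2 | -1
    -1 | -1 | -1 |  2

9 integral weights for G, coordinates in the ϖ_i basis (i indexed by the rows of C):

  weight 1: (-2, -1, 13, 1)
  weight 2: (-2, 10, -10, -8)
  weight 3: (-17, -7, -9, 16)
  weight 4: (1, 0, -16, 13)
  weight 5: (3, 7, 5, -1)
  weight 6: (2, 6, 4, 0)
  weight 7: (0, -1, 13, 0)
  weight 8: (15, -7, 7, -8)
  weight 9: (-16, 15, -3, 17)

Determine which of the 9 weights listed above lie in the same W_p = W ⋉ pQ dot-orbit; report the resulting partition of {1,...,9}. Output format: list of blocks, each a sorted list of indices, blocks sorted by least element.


D_4 Cartan matrix, 4 simple roots permuted; ρ=(1,1,1,1).

λ_j+ρ reflected into Ā_17 (⟨·,θ^∨⟩≤17); 4-tuples as given:

  [1] (1, 0, 14, 1);  [2] (3, 7, 5, 1);  [3] (3, 7, 5, 1);  [4] (1, 0, 14, 1);  [5] (3, 7, 5, 1);  [6] (3, 7, 5, 1);  [7] (1, 0, 14, 1);  [8] (3, 7, 5, 1);  [9] (1, 0, 14, 1)

These 9 weights hit 2 W_17-dot-orbits; sizes (4, 5):

[[1, 4, 7, 9], [2, 3, 5, 6, 8]]


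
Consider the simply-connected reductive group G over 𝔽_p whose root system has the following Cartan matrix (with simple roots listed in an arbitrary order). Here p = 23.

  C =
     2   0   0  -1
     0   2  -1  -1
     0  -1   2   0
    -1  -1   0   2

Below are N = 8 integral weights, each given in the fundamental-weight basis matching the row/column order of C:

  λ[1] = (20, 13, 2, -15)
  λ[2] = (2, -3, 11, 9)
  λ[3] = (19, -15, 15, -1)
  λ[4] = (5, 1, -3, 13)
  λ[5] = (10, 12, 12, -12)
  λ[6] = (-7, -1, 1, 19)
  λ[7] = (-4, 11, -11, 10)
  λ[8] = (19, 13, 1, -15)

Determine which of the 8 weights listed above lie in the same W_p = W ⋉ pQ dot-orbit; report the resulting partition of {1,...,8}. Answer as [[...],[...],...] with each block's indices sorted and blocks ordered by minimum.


Root system A_4: the 4×4 matrix C matches after relabeling.

Alcove-folded reps (p=23, 8 weights, presented ϖ-order):

    λ_1+ρ ↦ (6, 0, 2, 14)
    λ_2+ρ ↦ (3, 2, 10, 8)
    λ_3+ρ ↦ (6, 0, 2, 14)
    λ_4+ρ ↦ (6, 0, 2, 14)
    λ_5+ρ ↦ (3, 2, 10, 8)
    λ_6+ρ ↦ (6, 0, 2, 14)
    λ_7+ρ ↦ (3, 2, 10, 8)
    λ_8+ρ ↦ (6, 0, 2, 14)

These 8 weights hit 2 W_23-dot-orbits; sizes (5, 3):

[[1, 3, 4, 6, 8], [2, 5, 7]]


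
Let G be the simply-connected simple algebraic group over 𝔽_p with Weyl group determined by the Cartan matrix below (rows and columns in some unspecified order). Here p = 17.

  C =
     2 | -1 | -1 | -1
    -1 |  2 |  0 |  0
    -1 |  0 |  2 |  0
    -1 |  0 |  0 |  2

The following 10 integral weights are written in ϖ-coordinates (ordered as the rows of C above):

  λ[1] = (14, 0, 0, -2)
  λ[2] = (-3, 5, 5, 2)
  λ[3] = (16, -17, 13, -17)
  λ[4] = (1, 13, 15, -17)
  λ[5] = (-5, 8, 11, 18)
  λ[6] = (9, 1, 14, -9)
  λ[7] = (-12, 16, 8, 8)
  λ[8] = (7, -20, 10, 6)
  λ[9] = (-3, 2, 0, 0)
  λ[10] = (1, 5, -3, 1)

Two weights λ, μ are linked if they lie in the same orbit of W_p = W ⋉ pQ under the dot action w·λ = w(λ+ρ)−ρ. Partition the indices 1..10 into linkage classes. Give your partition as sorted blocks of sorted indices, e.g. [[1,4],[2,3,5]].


Dynkin diagram of C (from the 6 off-diagonal −1 entries): D_4.

Folding the 10 weights λ_j+ρ into Ā_17 (reps in the given 4-coord order):

  λ_1 → (0, 1, 1, 1)
  λ_2 → (2, 4, 4, 1)
  λ_3 → (0, 1, 1, 1)
  λ_4 → (0, 1, 1, 1)
  λ_5 → (0, 8, 5, 2)
  λ_6 → (0, 8, 5, 2)
  λ_7 → (0, 6, 2, 2)
  λ_8 → (0, 6, 2, 2)
  λ_9 → (0, 1, 1, 1)
  λ_10 → (0, 6, 2, 2)

The 10 indices split into 4 linkage classes (same alcove rep ⇔ same W_17-dot-orbit):

[[1, 3, 4, 9], [2], [5, 6], [7, 8, 10]]


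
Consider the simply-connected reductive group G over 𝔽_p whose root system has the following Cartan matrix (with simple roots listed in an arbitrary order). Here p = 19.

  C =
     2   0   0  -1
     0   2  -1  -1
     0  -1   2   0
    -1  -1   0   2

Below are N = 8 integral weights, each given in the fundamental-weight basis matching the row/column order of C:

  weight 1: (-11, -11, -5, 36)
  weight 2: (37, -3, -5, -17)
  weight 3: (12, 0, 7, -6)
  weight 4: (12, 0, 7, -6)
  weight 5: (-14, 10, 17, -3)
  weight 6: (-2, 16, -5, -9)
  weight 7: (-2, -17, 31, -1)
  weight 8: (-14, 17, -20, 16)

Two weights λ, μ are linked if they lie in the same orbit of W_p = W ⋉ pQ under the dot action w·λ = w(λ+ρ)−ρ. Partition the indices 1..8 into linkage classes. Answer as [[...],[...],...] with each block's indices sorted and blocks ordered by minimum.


Type A_4, rank 4, |W|=120; reorder rows/cols to standard.

Each λ_j+ρ reduced to Ā_19; 4-tuples below use C's row order:

    [1] (8, 4, 4, 1)
    [2] (3, 1, 2, 0)
    [3] (8, 4, 4, 1)
    [4] (8, 4, 4, 1)
    [5] (8, 4, 4, 1)
    [6] (8, 4, 4, 1)
    [7] (3, 1, 2, 0)
    [8] (3, 1, 2, 0)

These 8 weights hit 2 W_19-dot-orbits; sizes (5, 3):

[[1, 3, 4, 5, 6], [2, 7, 8]]


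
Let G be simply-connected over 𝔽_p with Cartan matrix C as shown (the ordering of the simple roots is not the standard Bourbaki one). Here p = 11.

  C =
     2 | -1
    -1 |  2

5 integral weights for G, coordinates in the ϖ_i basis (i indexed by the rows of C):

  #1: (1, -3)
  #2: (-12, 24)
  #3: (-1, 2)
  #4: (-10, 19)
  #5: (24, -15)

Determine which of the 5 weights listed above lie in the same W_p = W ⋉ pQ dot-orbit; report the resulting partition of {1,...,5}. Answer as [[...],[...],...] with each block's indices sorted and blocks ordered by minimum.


Root system A_2: the 2×2 matrix C matches after relabeling.

λ_j+ρ reflected into Ā_11 (⟨·,θ^∨⟩≤11); 2-tuples as given:

  [1] (0, 2) · [2] (0, 3) · [3] (0, 3) · [4] (0, 2) · [5] (0, 3)

These 5 weights hit 2 W_11-dot-orbits; sizes (2, 3):

[[1, 4], [2, 3, 5]]


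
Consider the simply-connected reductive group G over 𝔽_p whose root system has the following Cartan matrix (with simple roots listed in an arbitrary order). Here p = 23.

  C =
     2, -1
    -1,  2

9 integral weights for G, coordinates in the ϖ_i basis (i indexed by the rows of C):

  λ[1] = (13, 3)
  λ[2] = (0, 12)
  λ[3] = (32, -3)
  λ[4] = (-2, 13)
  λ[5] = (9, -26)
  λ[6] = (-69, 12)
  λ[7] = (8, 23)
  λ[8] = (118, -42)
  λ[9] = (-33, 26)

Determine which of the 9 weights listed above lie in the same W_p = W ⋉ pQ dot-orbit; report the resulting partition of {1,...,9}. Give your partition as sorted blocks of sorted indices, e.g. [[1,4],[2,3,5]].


Root system A_2: the 2×2 matrix C matches after relabeling.

W_23-reps of the 9 weights in Ā_23 (same 2-coord order as C):

  1: (14, 4) · 2: (1, 13) · 3: (13, 8) · 4: (1, 13) · 5: (13, 8) · 6: (1, 13) · 7: (1, 13) · 8: (14, 4) · 9: (14, 4)

3 distinct reps among the 9 weights ⇒ 3 W_23-linkage classes:

[[1, 8, 9], [2, 4, 6, 7], [3, 5]]


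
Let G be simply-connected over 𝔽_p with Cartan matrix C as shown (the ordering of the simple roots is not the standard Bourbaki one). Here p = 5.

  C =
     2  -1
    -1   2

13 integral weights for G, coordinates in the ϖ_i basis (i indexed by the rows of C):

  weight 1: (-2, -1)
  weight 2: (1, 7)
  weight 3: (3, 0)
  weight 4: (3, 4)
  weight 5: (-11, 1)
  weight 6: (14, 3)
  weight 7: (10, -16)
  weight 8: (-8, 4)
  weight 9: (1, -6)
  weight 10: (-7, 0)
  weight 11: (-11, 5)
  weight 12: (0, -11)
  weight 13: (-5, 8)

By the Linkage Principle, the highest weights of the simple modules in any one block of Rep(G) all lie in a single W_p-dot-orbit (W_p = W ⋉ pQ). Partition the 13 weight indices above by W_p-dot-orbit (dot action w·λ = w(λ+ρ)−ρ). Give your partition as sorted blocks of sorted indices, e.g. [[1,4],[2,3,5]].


Root system A_2: the 2×2 matrix C matches after relabeling.

λ_j+ρ reflected into Ā_5 (⟨·,θ^∨⟩≤5); 2-tuples as given:

  λ_1+ρ ↦ (0, 1)
  λ_2+ρ ↦ (3, 0)
  λ_3+ρ ↦ (4, 1)
  λ_4+ρ ↦ (0, 1)
  λ_5+ρ ↦ (3, 0)
  λ_6+ρ ↦ (0, 4)
  λ_7+ρ ↦ (0, 4)
  λ_8+ρ ↦ (3, 0)
  λ_9+ρ ↦ (3, 2)
  λ_10+ρ ↦ (0, 4)
  λ_11+ρ ↦ (0, 1)
  λ_12+ρ ↦ (0, 4)
  λ_13+ρ ↦ (0, 1)

These 13 weights hit 5 W_5-dot-orbits; sizes (4, 3, 1, 4, 1):

[[1, 4, 11, 13], [2, 5, 8], [3], [6, 7, 10, 12], [9]]


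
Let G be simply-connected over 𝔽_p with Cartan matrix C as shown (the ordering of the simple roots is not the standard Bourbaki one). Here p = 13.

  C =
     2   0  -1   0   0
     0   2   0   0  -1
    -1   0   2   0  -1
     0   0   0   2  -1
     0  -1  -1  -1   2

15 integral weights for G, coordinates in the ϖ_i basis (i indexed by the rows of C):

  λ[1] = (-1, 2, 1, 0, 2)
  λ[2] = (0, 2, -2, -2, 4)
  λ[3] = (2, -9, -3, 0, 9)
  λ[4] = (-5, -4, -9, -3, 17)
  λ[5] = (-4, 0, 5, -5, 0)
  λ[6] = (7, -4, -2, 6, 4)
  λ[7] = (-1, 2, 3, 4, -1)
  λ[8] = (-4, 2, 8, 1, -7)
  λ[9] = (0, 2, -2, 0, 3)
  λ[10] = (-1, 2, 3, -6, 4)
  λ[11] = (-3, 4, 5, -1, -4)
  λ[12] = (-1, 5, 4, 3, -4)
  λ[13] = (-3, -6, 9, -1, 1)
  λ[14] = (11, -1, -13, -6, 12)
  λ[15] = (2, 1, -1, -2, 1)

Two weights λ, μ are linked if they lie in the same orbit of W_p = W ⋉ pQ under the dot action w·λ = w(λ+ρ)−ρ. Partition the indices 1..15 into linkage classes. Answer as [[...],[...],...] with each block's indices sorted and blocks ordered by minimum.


Root system D_5: the 5×5 matrix C matches after relabeling.

λ_j+ρ reflected into Ā_13 (⟨·,θ^∨⟩≤13); 5-tuples as given:

  λ_1 → (0, 3, 1, 1, 3)
  λ_2 → (0, 3, 1, 1, 3)
  λ_3 → (1, 8, 1, 1, 0)
  λ_4 → (2, 2, 1, 3, 0)
  λ_5 → (3, 2, 0, 1, 1)
  λ_6 → (0, 3, 1, 1, 3)
  λ_7 → (0, 3, 1, 5, 0)
  λ_8 → (2, 2, 1, 3, 0)
  λ_9 → (0, 3, 1, 1, 3)
  λ_10 → (0, 3, 1, 5, 0)
  λ_11 → (2, 2, 1, 3, 0)
  λ_12 → (0, 3, 1, 1, 3)
  λ_13 → (2, 2, 1, 3, 0)
  λ_14 → (0, 4, 0, 1, 0)
  λ_15 → (3, 2, 0, 1, 1)

Linkage partition of the 15 weights (6 classes, p=13):

[[1, 2, 6, 9, 12], [3], [4, 8, 11, 13], [5, 15], [7, 10], [14]]


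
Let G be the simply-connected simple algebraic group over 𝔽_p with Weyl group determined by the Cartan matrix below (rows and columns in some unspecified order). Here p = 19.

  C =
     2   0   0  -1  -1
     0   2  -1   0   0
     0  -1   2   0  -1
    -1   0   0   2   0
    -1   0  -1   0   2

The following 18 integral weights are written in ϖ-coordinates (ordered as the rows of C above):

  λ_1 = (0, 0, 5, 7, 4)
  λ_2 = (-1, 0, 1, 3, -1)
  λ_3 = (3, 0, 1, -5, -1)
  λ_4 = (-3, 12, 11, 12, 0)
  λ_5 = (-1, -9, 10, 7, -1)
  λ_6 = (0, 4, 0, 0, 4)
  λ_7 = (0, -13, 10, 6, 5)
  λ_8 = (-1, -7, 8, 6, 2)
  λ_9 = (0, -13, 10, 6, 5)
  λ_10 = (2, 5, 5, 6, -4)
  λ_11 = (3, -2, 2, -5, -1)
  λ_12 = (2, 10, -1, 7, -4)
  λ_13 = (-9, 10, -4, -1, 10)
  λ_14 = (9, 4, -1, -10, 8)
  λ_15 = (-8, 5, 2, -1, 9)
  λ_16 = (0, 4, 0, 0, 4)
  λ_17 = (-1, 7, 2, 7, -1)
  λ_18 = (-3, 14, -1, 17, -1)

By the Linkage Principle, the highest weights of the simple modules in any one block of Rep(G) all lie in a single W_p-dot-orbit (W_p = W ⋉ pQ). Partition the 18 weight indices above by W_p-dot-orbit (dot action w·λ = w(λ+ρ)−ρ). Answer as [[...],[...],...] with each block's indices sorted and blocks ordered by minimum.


Cartan matrix: type A_5 (|W|=720); un-permuting the 5 rows.

W_19-reps of the 18 weights in Ā_19 (same 5-coord order as C):

  λ_1+ρ ↦ (1, 1, 5, 6, 5) · λ_2+ρ ↦ (0, 1, 2, 4, 0) · λ_3+ρ ↦ (0, 1, 2, 4, 0) · λ_4+ρ ↦ (1, 5, 1, 1, 5) · λ_5+ρ ↦ (0, 8, 3, 8, 0) · λ_6+ρ ↦ (1, 5, 1, 1, 5) · λ_7+ρ ↦ (1, 5, 1, 1, 5) · λ_8+ρ ↦ (0, 6, 3, 7, 3) · λ_9+ρ ↦ (1, 5, 1, 1, 5) · λ_10+ρ ↦ (0, 6, 3, 7, 3) · λ_11+ρ ↦ (0, 1, 2, 4, 0) · λ_12+ρ ↦ (0, 8, 3, 8, 0) · λ_13+ρ ↦ (0, 8, 3, 8, 0) · λ_14+ρ ↦ (1, 0, 0, 4, 9) · λ_15+ρ ↦ (0, 6, 3, 7, 3) · λ_16+ρ ↦ (1, 5, 1, 1, 5) · λ_17+ρ ↦ (0, 8, 3, 8, 0) · λ_18+ρ ↦ (0, 1, 2, 4, 0)

Linkage partition of the 18 weights (6 classes, p=19):

[[1], [2, 3, 11, 18], [4, 6, 7, 9, 16], [5, 12, 13, 17], [8, 10, 15], [14]]


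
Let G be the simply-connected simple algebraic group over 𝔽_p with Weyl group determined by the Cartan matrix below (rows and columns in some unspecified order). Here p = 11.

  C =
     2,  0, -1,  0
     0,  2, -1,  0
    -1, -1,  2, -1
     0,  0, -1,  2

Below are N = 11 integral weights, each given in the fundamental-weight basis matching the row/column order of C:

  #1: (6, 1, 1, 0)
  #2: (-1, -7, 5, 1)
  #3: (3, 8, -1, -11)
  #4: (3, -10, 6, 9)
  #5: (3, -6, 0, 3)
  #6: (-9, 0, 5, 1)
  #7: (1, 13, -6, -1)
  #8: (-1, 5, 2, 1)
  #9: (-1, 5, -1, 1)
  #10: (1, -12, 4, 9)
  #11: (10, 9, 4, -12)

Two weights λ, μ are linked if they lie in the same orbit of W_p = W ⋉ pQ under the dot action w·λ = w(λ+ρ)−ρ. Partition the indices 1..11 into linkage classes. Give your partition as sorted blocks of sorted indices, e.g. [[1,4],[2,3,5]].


Type D_4, rank 4, |W|=192; reorder rows/cols to standard.

Alcove-folded reps (p=11, 11 weights, presented ϖ-order):

  λ_1 → (6, 1, 1, 0)
  λ_2 → (0, 6, 0, 2)
  λ_3 → (6, 1, 1, 0)
  λ_4 → (6, 1, 1, 0)
  λ_5 → (0, 1, 4, 0)
  λ_6 → (6, 1, 1, 0)
  λ_7 → (0, 6, 0, 2)
  λ_8 → (0, 6, 0, 2)
  λ_9 → (0, 6, 0, 2)
  λ_10 → (0, 1, 4, 0)
  λ_11 → (0, 1, 4, 0)

These 11 weights hit 3 W_11-dot-orbits; sizes (4, 4, 3):

[[1, 3, 4, 6], [2, 7, 8, 9], [5, 10, 11]]


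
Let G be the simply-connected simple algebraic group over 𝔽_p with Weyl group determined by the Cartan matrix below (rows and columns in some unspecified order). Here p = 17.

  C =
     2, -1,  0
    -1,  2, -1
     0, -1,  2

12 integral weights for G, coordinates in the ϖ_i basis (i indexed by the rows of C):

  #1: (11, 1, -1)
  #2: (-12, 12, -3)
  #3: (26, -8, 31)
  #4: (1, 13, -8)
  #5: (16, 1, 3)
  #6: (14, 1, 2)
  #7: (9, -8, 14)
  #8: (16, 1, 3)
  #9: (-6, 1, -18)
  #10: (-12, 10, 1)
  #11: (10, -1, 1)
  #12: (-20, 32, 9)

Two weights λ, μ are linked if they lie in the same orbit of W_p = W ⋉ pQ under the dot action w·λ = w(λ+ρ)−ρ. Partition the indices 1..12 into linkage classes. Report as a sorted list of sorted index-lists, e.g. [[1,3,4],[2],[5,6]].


Root system A_3: the 3×3 matrix C matches after relabeling.

Folding the 12 weights λ_j+ρ into Ā_17 (reps in the given 3-coord order):

  [1] (12, 2, 0) · [2] (11, 0, 2) · [3] (2, 7, 7) · [4] (2, 7, 7) · [5] (11, 0, 2) · [6] (12, 2, 0) · [7] (2, 7, 7) · [8] (11, 0, 2) · [9] (12, 2, 0) · [10] (11, 0, 2) · [11] (11, 0, 2) · [12] (2, 7, 7)

The 12 indices split into 3 linkage classes (same alcove rep ⇔ same W_17-dot-orbit):

[[1, 6, 9], [2, 5, 8, 10, 11], [3, 4, 7, 12]]


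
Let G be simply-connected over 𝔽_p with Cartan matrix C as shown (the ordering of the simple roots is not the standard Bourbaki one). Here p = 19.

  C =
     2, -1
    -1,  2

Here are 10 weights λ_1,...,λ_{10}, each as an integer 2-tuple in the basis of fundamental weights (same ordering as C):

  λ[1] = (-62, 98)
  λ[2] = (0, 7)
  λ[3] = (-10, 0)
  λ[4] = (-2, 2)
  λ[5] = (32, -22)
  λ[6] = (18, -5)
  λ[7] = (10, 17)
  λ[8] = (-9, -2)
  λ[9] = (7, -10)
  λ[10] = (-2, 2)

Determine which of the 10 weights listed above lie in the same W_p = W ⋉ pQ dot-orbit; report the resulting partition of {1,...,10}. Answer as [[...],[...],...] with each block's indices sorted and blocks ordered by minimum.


C ↔ A_2 under row/col permutation; |W(A_2)| = 6.

W_19-reps of the 10 weights in Ā_19 (same 2-coord order as C):

  λ_1+ρ ↦ (15, 4)
  λ_2+ρ ↦ (1, 8)
  λ_3+ρ ↦ (1, 8)
  λ_4+ρ ↦ (1, 2)
  λ_5+ρ ↦ (2, 5)
  λ_6+ρ ↦ (15, 4)
  λ_7+ρ ↦ (1, 8)
  λ_8+ρ ↦ (1, 8)
  λ_9+ρ ↦ (1, 8)
  λ_10+ρ ↦ (1, 2)

These 10 weights hit 4 W_19-dot-orbits; sizes (2, 5, 2, 1):

[[1, 6], [2, 3, 7, 8, 9], [4, 10], [5]]


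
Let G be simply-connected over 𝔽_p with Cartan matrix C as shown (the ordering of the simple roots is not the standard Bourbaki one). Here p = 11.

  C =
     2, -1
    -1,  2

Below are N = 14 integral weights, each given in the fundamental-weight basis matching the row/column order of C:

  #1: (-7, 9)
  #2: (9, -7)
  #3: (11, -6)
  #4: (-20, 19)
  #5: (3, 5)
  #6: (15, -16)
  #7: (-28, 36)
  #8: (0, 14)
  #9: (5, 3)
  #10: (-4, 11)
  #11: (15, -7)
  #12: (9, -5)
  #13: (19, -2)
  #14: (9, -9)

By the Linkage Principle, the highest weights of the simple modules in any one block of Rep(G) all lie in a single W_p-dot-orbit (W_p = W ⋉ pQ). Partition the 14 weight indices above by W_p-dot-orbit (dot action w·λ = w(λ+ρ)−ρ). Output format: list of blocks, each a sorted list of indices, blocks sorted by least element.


Cartan matrix: type A_2 (|W|=6); un-permuting the 2 rows.

Folding the 14 weights λ_j+ρ into Ā_11 (reps in the given 2-coord order):

  λ_1 → (6, 4)
  λ_2 → (4, 6)
  λ_3 → (6, 4)
  λ_4 → (2, 8)
  λ_5 → (4, 6)
  λ_6 → (4, 6)
  λ_7 → (6, 4)
  λ_8 → (4, 6)
  λ_9 → (6, 4)
  λ_10 → (2, 8)
  λ_11 → (5, 1)
  λ_12 → (6, 4)
  λ_13 → (2, 8)
  λ_14 → (2, 8)

4 distinct reps among the 14 weights ⇒ 4 W_11-linkage classes:

[[1, 3, 7, 9, 12], [2, 5, 6, 8], [4, 10, 13, 14], [11]]


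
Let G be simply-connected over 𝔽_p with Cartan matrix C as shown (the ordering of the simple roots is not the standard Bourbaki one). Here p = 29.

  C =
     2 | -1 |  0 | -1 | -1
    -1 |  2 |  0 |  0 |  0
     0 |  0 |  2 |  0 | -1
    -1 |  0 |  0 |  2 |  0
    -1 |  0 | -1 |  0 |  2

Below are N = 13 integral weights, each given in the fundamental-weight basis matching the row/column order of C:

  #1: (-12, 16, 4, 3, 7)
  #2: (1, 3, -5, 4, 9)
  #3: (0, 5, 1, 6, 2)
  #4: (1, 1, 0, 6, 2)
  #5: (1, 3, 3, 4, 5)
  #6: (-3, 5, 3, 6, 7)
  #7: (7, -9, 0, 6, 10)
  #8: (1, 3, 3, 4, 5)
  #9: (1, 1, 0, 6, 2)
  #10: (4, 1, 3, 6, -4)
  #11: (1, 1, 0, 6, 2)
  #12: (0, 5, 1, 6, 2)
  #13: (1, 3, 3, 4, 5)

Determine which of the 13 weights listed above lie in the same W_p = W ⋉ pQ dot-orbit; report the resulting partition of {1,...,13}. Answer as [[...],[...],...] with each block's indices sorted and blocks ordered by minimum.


D_5 Cartan matrix, 5 simple roots permuted; ρ=(1,1,1,1,1).

Ā_29 reps of the 13 weights (D_5, coords as presented):

  1: (1, 6, 2, 7, 3);  2: (2, 4, 4, 5, 6);  3: (1, 6, 2, 7, 3);  4: (2, 2, 1, 7, 3);  5: (2, 4, 4, 5, 6);  6: (2, 4, 4, 5, 6);  7: (0, 8, 1, 7, 2);  8: (2, 4, 4, 5, 6);  9: (2, 2, 1, 7, 3);  10: (2, 2, 1, 7, 3);  11: (2, 2, 1, 7, 3);  12: (1, 6, 2, 7, 3);  13: (2, 4, 4, 5, 6)

Partition of {1..13} into 4 W_29-dot-orbits:

[[1, 3, 12], [2, 5, 6, 8, 13], [4, 9, 10, 11], [7]]


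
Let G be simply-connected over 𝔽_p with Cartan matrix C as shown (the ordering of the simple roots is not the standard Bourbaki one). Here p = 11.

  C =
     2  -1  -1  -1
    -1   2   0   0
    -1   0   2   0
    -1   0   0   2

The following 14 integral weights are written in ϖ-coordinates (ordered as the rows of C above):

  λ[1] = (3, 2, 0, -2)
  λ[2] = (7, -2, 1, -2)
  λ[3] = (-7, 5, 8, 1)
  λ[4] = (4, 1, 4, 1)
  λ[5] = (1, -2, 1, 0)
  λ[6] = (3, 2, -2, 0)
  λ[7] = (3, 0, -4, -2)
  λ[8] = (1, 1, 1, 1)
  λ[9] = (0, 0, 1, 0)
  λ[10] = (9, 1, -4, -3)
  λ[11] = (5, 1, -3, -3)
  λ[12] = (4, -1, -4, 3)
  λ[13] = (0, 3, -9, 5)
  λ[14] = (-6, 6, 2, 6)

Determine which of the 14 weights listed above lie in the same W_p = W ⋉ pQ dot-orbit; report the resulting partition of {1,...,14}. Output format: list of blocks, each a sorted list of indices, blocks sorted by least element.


Type D_4, rank 4, |W|=192; reorder rows/cols to standard.

W_11-reps of the 14 weights in Ā_11 (same 4-coord order as C):

  λ_1+ρ ↦ (3, 3, 1, 1);  λ_2+ρ ↦ (1, 1, 2, 1);  λ_3+ρ ↦ (2, 0, 3, 4);  λ_4+ρ ↦ (1, 1, 2, 1);  λ_5+ρ ↦ (1, 1, 2, 1);  λ_6+ρ ↦ (3, 3, 1, 1);  λ_7+ρ ↦ (0, 1, 3, 1);  λ_8+ρ ↦ (2, 2, 2, 2);  λ_9+ρ ↦ (1, 1, 2, 1);  λ_10+ρ ↦ (1, 1, 2, 1);  λ_11+ρ ↦ (2, 2, 2, 2);  λ_12+ρ ↦ (2, 0, 3, 4);  λ_13+ρ ↦ (3, 3, 1, 1);  λ_14+ρ ↦ (2, 2, 2, 2)

Partition of {1..14} into 5 W_11-dot-orbits:

[[1, 6, 13], [2, 4, 5, 9, 10], [3, 12], [7], [8, 11, 14]]


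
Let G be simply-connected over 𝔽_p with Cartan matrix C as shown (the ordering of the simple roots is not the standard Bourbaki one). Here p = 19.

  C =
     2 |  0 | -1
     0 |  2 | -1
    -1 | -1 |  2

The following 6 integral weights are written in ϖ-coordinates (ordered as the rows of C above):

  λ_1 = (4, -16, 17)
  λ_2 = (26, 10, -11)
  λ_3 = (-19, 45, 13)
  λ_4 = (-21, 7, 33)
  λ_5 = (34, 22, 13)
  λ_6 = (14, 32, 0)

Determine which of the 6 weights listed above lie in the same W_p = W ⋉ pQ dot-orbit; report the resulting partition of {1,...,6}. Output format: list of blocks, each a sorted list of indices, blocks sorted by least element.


A_3 Cartan matrix, 3 simple roots permuted; ρ=(1,1,1).

Ā_19 reps of the 6 weights (A_3, coords as presented):

  λ_1 → (1, 11, 3)
  λ_2 → (8, 8, 2)
  λ_3 → (1, 11, 3)
  λ_4 → (1, 11, 3)
  λ_5 → (1, 11, 3)
  λ_6 → (1, 11, 3)

These 6 weights hit 2 W_19-dot-orbits; sizes (5, 1):

[[1, 3, 4, 5, 6], [2]]


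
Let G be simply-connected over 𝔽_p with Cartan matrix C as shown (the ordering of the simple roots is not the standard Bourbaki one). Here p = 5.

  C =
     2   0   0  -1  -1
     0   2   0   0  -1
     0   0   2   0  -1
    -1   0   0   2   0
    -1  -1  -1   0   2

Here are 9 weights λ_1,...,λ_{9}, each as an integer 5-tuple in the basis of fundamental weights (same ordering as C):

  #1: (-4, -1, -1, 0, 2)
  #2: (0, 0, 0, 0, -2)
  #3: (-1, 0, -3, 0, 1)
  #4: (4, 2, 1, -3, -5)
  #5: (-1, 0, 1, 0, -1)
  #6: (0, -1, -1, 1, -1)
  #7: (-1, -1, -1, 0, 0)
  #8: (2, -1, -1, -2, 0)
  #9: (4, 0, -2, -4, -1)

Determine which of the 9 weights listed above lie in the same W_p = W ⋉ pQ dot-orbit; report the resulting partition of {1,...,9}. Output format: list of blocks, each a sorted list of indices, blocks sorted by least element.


Dynkin diagram of C (from the 8 off-diagonal −1 entries): D_5.

Each λ_j+ρ reduced to Ā_5; 5-tuples below use C's row order:

    [1] (1, 0, 0, 2, 0)
    [2] (0, 0, 0, 1, 1)
    [3] (0, 1, 2, 1, 0)
    [4] (0, 1, 2, 1, 0)
    [5] (0, 1, 2, 1, 0)
    [6] (1, 0, 0, 2, 0)
    [7] (0, 0, 0, 1, 1)
    [8] (0, 0, 0, 1, 1)
    [9] (1, 0, 0, 2, 0)

Linkage partition of the 9 weights (3 classes, p=5):

[[1, 6, 9], [2, 7, 8], [3, 4, 5]]
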